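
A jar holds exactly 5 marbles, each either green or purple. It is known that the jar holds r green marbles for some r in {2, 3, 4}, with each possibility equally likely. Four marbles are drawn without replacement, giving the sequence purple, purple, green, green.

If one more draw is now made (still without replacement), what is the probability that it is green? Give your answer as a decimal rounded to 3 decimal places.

0.500

Under each hypothesis, the probability of the observed sequence is: P(data | r = 2) = (3/5)(2/4)(2/3)(1/2) = 1/10; P(data | r = 3) = (2/5)(1/4)(3/3)(2/2) = 1/10; P(data | r = 4) = (1/5)(0/4) = 0.
The prior-weighted likelihoods are 1/3 · 1/10 = 1/30, 1/3 · 1/10 = 1/30, 1/3 · 0 = 0; summing to 1/15.
The posterior is then P(r = 2 | data) = 1/2, P(r = 3 | data) = 1/2, P(r = 4 | data) = 0.
The predictive probability is P(green next | data) = (0)(1/2) + (1)(1/2) = 1/2.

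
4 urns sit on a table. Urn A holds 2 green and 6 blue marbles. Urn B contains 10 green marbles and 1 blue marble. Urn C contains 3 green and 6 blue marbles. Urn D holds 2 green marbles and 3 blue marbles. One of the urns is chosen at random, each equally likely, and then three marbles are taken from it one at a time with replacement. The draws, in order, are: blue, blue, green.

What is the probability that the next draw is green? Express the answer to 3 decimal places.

0.338

The likelihood of the observed sequence under each hypothesis: P(data | urn A) = (6/8)(6/8)(2/8) = 0.14062; P(data | urn B) = (1/11)(1/11)(10/11) = 0.0075131; P(data | urn C) = (6/9)(6/9)(3/9) = 0.14815; P(data | urn D) = (3/5)(3/5)(2/5) = 0.144.
Weighting by the prior gives 1/4 · 0.14062 = 0.035156, 1/4 · 0.0075131 = 0.0018783, 1/4 · 0.14815 = 0.037037, 1/4 · 0.144 = 0.036; these sum to 0.11007.
The posterior is then P(urn A | data) = 0.31939, P(urn B | data) = 0.017064, P(urn C | data) = 0.33648, P(urn D | data) = 0.32706.
So P(green next | data) = Σ P(green next | H) P(H | data) = (1/4)(0.31939) + (10/11)(0.017064) + (1/3)(0.33648) + (2/5)(0.32706) = 0.33835.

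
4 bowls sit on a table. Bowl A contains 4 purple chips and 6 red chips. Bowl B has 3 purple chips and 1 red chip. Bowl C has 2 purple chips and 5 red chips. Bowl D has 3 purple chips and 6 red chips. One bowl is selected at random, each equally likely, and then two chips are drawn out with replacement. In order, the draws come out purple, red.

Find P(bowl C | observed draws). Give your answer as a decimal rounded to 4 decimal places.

0.2390

For each hypothesis, P(data | H) works out to: P(data | bowl A) = (4/10)(6/10) = 0.24; P(data | bowl B) = (3/4)(1/4) = 0.1875; P(data | bowl C) = (2/7)(5/7) = 0.20408; P(data | bowl D) = (3/9)(6/9) = 0.22222.
The prior-weighted likelihoods are 1/4 · 0.24 = 0.06, 1/4 · 0.1875 = 0.046875, 1/4 · 0.20408 = 0.05102, 1/4 · 0.22222 = 0.055556; with total 0.21345.
Therefore the posterior P(bowl C | data) = (0.05102) / (0.21345) = 0.23903.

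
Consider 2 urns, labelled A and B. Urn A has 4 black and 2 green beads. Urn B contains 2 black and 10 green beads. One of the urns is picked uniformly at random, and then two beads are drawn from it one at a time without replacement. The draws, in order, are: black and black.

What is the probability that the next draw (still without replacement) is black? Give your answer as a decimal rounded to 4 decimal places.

0.4818

Under each hypothesis, the probability of the observed sequence is: P(data | urn A) = (4/6)(3/5) = 2/5; P(data | urn B) = (2/12)(1/11) = 1/66.
Weighting by the prior gives 1/2 · 2/5 = 1/5, 1/2 · 1/66 = 1/132; with total 137/660.
Normalising, the posterior is P(urn A | data) = 132/137, P(urn B | data) = 5/137.
So P(black next | data) = Σ P(black next | H) P(H | data) = (1/2)(132/137) + (0)(5/137) = 66/137.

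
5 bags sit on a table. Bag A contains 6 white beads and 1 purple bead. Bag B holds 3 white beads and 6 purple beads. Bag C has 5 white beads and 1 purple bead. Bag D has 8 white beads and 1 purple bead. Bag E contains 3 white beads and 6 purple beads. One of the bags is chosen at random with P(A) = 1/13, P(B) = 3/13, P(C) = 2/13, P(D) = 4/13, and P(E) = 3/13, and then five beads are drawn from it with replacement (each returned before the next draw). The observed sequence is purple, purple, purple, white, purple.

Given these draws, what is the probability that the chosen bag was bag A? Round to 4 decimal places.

For each hypothesis, P(data | H) works out to: P(data | bag A) = (1/7)(1/7)(1/7)(6/7)(1/7) = 0.00035699; P(data | bag B) = (6/9)(6/9)(6/9)(3/9)(6/9) = 0.065844; P(data | bag C) = (1/6)(1/6)(1/6)(5/6)(1/6) = 0.000643; P(data | bag D) = (1/9)(1/9)(1/9)(8/9)(1/9) = 0.00013548; P(data | bag E) = (6/9)(6/9)(6/9)(3/9)(6/9) = 0.065844.
The prior-weighted likelihoods are 1/13 · 0.00035699 = 2.7461e-05, 3/13 · 0.065844 = 0.015195, 2/13 · 0.000643 = 9.8924e-05, 4/13 · 0.00013548 = 4.1686e-05, 3/13 · 0.065844 = 0.015195; summing to 0.030557.
So P(bag A | data) = (2.7461e-05) / (0.030557) = 0.00089867.

0.0009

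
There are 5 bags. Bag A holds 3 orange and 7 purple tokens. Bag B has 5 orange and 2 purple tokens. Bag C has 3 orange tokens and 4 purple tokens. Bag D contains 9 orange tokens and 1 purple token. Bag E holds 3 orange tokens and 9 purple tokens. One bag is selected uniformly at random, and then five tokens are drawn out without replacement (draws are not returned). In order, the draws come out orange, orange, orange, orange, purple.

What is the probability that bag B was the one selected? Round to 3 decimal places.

0.488

For each hypothesis, P(data | H) works out to: P(data | bag A) = (3/10)(2/9)(1/8)(0/7) = 0; P(data | bag B) = (5/7)(4/6)(3/5)(2/4)(2/3) = 0.095238; P(data | bag C) = (3/7)(2/6)(1/5)(0/4) = 0; P(data | bag D) = (9/10)(8/9)(7/8)(6/7)(1/6) = 0.1; P(data | bag E) = (3/12)(2/11)(1/10)(0/9) = 0.
Multiplying each by its prior: 1/5 · 0 = 0, 1/5 · 0.095238 = 0.019048, 1/5 · 0 = 0, 1/5 · 0.1 = 0.02, 1/5 · 0 = 0; these sum to 0.039048.
By Bayes' rule, P(bag B | data) = (0.019048) / (0.039048) = 0.4878.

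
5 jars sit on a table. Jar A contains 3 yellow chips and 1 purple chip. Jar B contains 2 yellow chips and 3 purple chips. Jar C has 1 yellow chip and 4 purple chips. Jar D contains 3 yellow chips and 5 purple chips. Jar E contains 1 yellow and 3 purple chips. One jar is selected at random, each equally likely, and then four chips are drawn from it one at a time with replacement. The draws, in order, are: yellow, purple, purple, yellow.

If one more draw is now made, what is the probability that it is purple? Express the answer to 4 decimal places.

Compute the likelihood of the observed sequence for each case: P(data | jar A) = (3/4)(1/4)(1/4)(3/4) = 0.035156; P(data | jar B) = (2/5)(3/5)(3/5)(2/5) = 0.0576; P(data | jar C) = (1/5)(4/5)(4/5)(1/5) = 0.0256; P(data | jar D) = (3/8)(5/8)(5/8)(3/8) = 0.054932; P(data | jar E) = (1/4)(3/4)(3/4)(1/4) = 0.035156.
Weighting by the prior gives 1/5 · 0.035156 = 0.0070313, 1/5 · 0.0576 = 0.01152, 1/5 · 0.0256 = 0.00512, 1/5 · 0.054932 = 0.010986, 1/5 · 0.035156 = 0.0070313; with total 0.041689.
The posterior is then P(jar A | data) = 0.16866, P(jar B | data) = 0.27633, P(jar C | data) = 0.12281, P(jar D | data) = 0.26353, P(jar E | data) = 0.16866.
Averaging over the posterior, P(purple next | data) = (1/4)(0.16866) + (3/5)(0.27633) + (4/5)(0.12281) + (5/8)(0.26353) + (3/4)(0.16866) = 0.59742.

0.5974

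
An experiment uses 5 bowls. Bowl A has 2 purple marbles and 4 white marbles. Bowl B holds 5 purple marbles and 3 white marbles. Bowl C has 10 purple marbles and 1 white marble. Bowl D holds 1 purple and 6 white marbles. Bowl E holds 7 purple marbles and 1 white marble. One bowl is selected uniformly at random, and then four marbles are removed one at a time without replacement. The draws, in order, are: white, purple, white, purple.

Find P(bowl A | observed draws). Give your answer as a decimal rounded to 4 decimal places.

Compute the likelihood of the observed sequence for each case: P(data | bowl A) = (4/6)(2/5)(3/4)(1/3) = 0.066667; P(data | bowl B) = (3/8)(5/7)(2/6)(4/5) = 0.071429; P(data | bowl C) = (1/11)(10/10)(0/9) = 0; P(data | bowl D) = (6/7)(1/6)(5/5)(0/4) = 0; P(data | bowl E) = (1/8)(7/7)(0/6) = 0.
Weighting by the prior gives 1/5 · 0.066667 = 0.013333, 1/5 · 0.071429 = 0.014286, 1/5 · 0 = 0, 1/5 · 0 = 0, 1/5 · 0 = 0; with total 0.027619.
By Bayes' rule, P(bowl A | data) = (0.013333) / (0.027619) = 0.48276.

0.4828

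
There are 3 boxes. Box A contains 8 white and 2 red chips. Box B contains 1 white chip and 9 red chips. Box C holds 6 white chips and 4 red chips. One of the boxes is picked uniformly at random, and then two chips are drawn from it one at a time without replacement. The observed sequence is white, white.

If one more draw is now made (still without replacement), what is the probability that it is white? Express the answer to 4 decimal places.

0.6628

For each hypothesis, P(data | H) works out to: P(data | box A) = (8/10)(7/9) = 28/45; P(data | box B) = (1/10)(0/9) = 0; P(data | box C) = (6/10)(5/9) = 1/3.
The prior-weighted likelihoods are 1/3 · 28/45 = 28/135, 1/3 · 0 = 0, 1/3 · 1/3 = 1/9; summing to 43/135.
Dividing through by the total gives posterior P(box A | data) = 28/43, P(box B | data) = 0, P(box C | data) = 15/43.
Averaging over the posterior, P(white next | data) = (3/4)(28/43) + (1/2)(15/43) = 57/86.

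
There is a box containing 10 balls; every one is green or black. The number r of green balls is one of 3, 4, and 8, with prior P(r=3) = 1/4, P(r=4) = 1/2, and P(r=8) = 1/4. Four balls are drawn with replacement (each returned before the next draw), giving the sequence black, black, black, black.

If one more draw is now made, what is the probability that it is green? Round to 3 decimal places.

0.353

Compute the likelihood of the observed sequence for each case: P(data | r = 3) = (7/10)(7/10)(7/10)(7/10) = 0.2401; P(data | r = 4) = (6/10)(6/10)(6/10)(6/10) = 0.1296; P(data | r = 8) = (2/10)(2/10)(2/10)(2/10) = 0.0016.
The prior-weighted likelihoods are 1/4 · 0.2401 = 0.060025, 1/2 · 0.1296 = 0.0648, 1/4 · 0.0016 = 0.0004; with total 0.12523.
The posterior is then P(r = 3 | data) = 0.47934, P(r = 4 | data) = 0.51747, P(r = 8 | data) = 0.0031943.
Averaging over the posterior, P(green next | data) = (3/10)(0.47934) + (2/5)(0.51747) + (4/5)(0.0031943) = 0.35334.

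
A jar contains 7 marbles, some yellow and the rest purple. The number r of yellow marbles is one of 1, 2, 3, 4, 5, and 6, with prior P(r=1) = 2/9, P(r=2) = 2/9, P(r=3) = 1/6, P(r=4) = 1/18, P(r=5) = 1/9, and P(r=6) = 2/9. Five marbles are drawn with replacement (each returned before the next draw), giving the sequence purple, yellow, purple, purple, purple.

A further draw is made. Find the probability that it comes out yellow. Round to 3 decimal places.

0.268

Compute the likelihood of the observed sequence for each case: P(data | r = 1) = (6/7)(1/7)(6/7)(6/7)(6/7) = 0.077111; P(data | r = 2) = (5/7)(2/7)(5/7)(5/7)(5/7) = 0.074374; P(data | r = 3) = (4/7)(3/7)(4/7)(4/7)(4/7) = 0.045695; P(data | r = 4) = (3/7)(4/7)(3/7)(3/7)(3/7) = 0.019278; P(data | r = 5) = (2/7)(5/7)(2/7)(2/7)(2/7) = 0.0047599; P(data | r = 6) = (1/7)(6/7)(1/7)(1/7)(1/7) = 0.00035699.
The prior-weighted likelihoods are 2/9 · 0.077111 = 0.017136, 2/9 · 0.074374 = 0.016528, 1/6 · 0.045695 = 0.0076159, 1/18 · 0.019278 = 0.001071, 1/9 · 0.0047599 = 0.00052888, 2/9 · 0.00035699 = 7.9332e-05; these sum to 0.042958.
The posterior is then P(r = 1 | data) = 0.39889, P(r = 2 | data) = 0.38473, P(r = 3 | data) = 0.17729, P(r = 4 | data) = 0.024931, P(r = 5 | data) = 0.012311, P(r = 6 | data) = 0.0018467.
So P(yellow next | data) = Σ P(yellow next | H) P(H | data) = (1/7)(0.39889) + (2/7)(0.38473) + (3/7)(0.17729) + (4/7)(0.024931) + (5/7)(0.012311) + (6/7)(0.0018467) = 0.26751.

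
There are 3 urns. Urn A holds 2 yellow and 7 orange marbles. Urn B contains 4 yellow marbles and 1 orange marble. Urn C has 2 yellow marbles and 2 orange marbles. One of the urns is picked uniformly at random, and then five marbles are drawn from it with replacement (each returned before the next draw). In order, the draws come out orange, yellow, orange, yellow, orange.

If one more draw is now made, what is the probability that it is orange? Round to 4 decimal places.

Under each hypothesis, the probability of the observed sequence is: P(data | urn A) = (7/9)(2/9)(7/9)(2/9)(7/9) = 0.023235; P(data | urn B) = (1/5)(4/5)(1/5)(4/5)(1/5) = 0.00512; P(data | urn C) = (2/4)(2/4)(2/4)(2/4)(2/4) = 0.03125.
Weighting by the prior gives 1/3 · 0.023235 = 0.007745, 1/3 · 0.00512 = 0.0017067, 1/3 · 0.03125 = 0.010417; summing to 0.019868.
The posterior is then P(urn A | data) = 0.38982, P(urn B | data) = 0.085899, P(urn C | data) = 0.52429.
So P(orange next | data) = Σ P(orange next | H) P(H | data) = (7/9)(0.38982) + (1/5)(0.085899) + (1/2)(0.52429) = 0.58251.

0.5825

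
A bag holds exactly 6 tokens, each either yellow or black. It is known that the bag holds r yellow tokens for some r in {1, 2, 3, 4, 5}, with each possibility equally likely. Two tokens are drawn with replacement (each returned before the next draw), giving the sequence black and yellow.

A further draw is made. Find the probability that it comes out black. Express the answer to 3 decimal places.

0.500

The likelihood of the observed sequence under each hypothesis: P(data | r = 1) = (5/6)(1/6) = 5/36; P(data | r = 2) = (4/6)(2/6) = 2/9; P(data | r = 3) = (3/6)(3/6) = 1/4; P(data | r = 4) = (2/6)(4/6) = 2/9; P(data | r = 5) = (1/6)(5/6) = 5/36.
Multiplying each by its prior: 1/5 · 5/36 = 1/36, 1/5 · 2/9 = 2/45, 1/5 · 1/4 = 1/20, 1/5 · 2/9 = 2/45, 1/5 · 5/36 = 1/36; summing to 7/36.
The posterior is then P(r = 1 | data) = 1/7, P(r = 2 | data) = 8/35, P(r = 3 | data) = 9/35, P(r = 4 | data) = 8/35, P(r = 5 | data) = 1/7.
The predictive probability is P(black next | data) = (5/6)(1/7) + (2/3)(8/35) + (1/2)(9/35) + (1/3)(8/35) + (1/6)(1/7) = 1/2.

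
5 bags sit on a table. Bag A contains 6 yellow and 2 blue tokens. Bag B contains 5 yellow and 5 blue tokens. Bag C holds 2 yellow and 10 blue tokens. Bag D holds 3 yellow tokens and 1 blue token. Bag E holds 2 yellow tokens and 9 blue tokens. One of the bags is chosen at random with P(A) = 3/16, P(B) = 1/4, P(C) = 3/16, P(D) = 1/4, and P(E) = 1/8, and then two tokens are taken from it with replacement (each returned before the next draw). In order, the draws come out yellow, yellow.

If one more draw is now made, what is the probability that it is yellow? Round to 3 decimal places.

The likelihood of the observed sequence under each hypothesis: P(data | bag A) = (6/8)(6/8) = 0.5625; P(data | bag B) = (5/10)(5/10) = 0.25; P(data | bag C) = (2/12)(2/12) = 0.027778; P(data | bag D) = (3/4)(3/4) = 0.5625; P(data | bag E) = (2/11)(2/11) = 0.033058.
Weighting by the prior gives 3/16 · 0.5625 = 0.10547, 1/4 · 0.25 = 0.0625, 3/16 · 0.027778 = 0.0052083, 1/4 · 0.5625 = 0.14062, 1/8 · 0.033058 = 0.0041322; these sum to 0.31793.
The posterior is then P(bag A | data) = 0.33173, P(bag B | data) = 0.19658, P(bag C | data) = 0.016382, P(bag D | data) = 0.44231, P(bag E | data) = 0.012997.
The predictive probability is P(yellow next | data) = (3/4)(0.33173) + (1/2)(0.19658) + (1/6)(0.016382) + (3/4)(0.44231) + (2/11)(0.012997) = 0.68391.

0.684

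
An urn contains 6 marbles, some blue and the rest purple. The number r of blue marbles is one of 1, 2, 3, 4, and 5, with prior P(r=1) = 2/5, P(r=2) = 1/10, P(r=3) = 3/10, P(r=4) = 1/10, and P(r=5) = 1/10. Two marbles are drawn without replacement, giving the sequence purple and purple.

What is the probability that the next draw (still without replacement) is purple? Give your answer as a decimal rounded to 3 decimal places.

0.629

Compute the likelihood of the observed sequence for each case: P(data | r = 1) = (5/6)(4/5) = 2/3; P(data | r = 2) = (4/6)(3/5) = 2/5; P(data | r = 3) = (3/6)(2/5) = 1/5; P(data | r = 4) = (2/6)(1/5) = 1/15; P(data | r = 5) = (1/6)(0/5) = 0.
The prior-weighted likelihoods are 2/5 · 2/3 = 4/15, 1/10 · 2/5 = 1/25, 3/10 · 1/5 = 3/50, 1/10 · 1/15 = 1/150, 1/10 · 0 = 0; summing to 28/75.
Normalising, the posterior is P(r = 1 | data) = 5/7, P(r = 2 | data) = 3/28, P(r = 3 | data) = 9/56, P(r = 4 | data) = 1/56, P(r = 5 | data) = 0.
Averaging over the posterior, P(purple next | data) = (3/4)(5/7) + (1/2)(3/28) + (1/4)(9/56) + (0)(1/56) = 141/224.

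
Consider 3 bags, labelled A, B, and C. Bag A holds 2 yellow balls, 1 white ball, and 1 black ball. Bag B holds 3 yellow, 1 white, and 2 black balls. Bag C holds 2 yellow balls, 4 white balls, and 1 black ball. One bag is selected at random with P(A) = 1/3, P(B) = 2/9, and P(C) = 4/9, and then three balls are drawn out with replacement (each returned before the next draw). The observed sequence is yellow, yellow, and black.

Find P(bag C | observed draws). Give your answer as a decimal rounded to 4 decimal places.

For each hypothesis, P(data | H) works out to: P(data | bag A) = (2/4)(2/4)(1/4) = 0.0625; P(data | bag B) = (3/6)(3/6)(2/6) = 0.083333; P(data | bag C) = (2/7)(2/7)(1/7) = 0.011662.
The prior-weighted likelihoods are 1/3 · 0.0625 = 0.020833, 2/9 · 0.083333 = 0.018519, 4/9 · 0.011662 = 0.005183; summing to 0.044535.
By Bayes' rule, P(bag C | data) = (0.005183) / (0.044535) = 0.11638.

0.1164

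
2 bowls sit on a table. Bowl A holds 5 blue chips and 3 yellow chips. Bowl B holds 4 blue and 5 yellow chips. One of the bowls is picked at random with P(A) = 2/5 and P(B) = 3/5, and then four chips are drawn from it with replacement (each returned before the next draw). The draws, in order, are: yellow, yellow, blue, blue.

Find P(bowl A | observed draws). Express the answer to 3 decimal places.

The likelihood of the observed sequence under each hypothesis: P(data | bowl A) = (3/8)(3/8)(5/8)(5/8) = 0.054932; P(data | bowl B) = (5/9)(5/9)(4/9)(4/9) = 0.060966.
Weighting by the prior gives 2/5 · 0.054932 = 0.021973, 3/5 · 0.060966 = 0.03658; with total 0.058552.
So P(bowl A | data) = (0.021973) / (0.058552) = 0.37526.

0.375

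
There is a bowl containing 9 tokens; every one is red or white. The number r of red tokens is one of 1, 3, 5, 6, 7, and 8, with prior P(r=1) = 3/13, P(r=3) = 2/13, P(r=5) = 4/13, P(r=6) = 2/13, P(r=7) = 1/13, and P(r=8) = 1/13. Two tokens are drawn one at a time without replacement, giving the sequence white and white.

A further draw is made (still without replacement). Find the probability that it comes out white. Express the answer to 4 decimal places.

0.6680

Compute the likelihood of the observed sequence for each case: P(data | r = 1) = (8/9)(7/8) = 7/9; P(data | r = 3) = (6/9)(5/8) = 5/12; P(data | r = 5) = (4/9)(3/8) = 1/6; P(data | r = 6) = (3/9)(2/8) = 1/12; P(data | r = 7) = (2/9)(1/8) = 1/36; P(data | r = 8) = (1/9)(0/8) = 0.
Weighting by the prior gives 3/13 · 7/9 = 7/39, 2/13 · 5/12 = 5/78, 4/13 · 1/6 = 2/39, 2/13 · 1/12 = 1/78, 1/13 · 1/36 = 1/468, 1/13 · 0 = 0; summing to 145/468.
Normalising, the posterior is P(r = 1 | data) = 0.57931, P(r = 3 | data) = 0.2069, P(r = 5 | data) = 0.16552, P(r = 6 | data) = 0.041379, P(r = 7 | data) = 0.0068966, P(r = 8 | data) = 0.
Averaging over the posterior, P(white next | data) = (6/7)(0.57931) + (4/7)(0.2069) + (2/7)(0.16552) + (1/7)(0.041379) + (0)(0.0068966) = 0.66798.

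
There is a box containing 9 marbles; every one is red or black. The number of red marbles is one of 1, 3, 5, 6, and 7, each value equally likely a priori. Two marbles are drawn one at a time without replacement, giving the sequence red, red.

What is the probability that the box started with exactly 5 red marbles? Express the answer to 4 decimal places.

0.2041

The likelihood of the observed sequence under each hypothesis: P(data | r = 1) = (1/9)(0/8) = 0; P(data | r = 3) = (3/9)(2/8) = 1/12; P(data | r = 5) = (5/9)(4/8) = 5/18; P(data | r = 6) = (6/9)(5/8) = 5/12; P(data | r = 7) = (7/9)(6/8) = 7/12.
Weighting by the prior gives 1/5 · 0 = 0, 1/5 · 1/12 = 1/60, 1/5 · 5/18 = 1/18, 1/5 · 5/12 = 1/12, 1/5 · 7/12 = 7/60; these sum to 49/180.
By Bayes' rule, P(r = 5 | data) = (1/18) / (49/180) = 10/49.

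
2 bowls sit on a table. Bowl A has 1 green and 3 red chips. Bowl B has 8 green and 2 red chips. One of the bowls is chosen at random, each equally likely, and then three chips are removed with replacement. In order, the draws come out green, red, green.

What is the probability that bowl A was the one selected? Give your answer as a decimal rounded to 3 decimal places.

For each hypothesis, P(data | H) works out to: P(data | bowl A) = (1/4)(3/4)(1/4) = 0.046875; P(data | bowl B) = (8/10)(2/10)(8/10) = 0.128.
The prior-weighted likelihoods are 1/2 · 0.046875 = 0.023438, 1/2 · 0.128 = 0.064; with total 0.087438.
By Bayes' rule, P(bowl A | data) = (0.023438) / (0.087438) = 0.26805.

0.268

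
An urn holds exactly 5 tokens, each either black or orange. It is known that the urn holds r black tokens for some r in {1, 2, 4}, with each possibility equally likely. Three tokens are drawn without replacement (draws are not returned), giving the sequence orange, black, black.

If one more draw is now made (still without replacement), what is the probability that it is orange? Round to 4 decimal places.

Under each hypothesis, the probability of the observed sequence is: P(data | r = 1) = (4/5)(1/4)(0/3) = 0; P(data | r = 2) = (3/5)(2/4)(1/3) = 1/10; P(data | r = 4) = (1/5)(4/4)(3/3) = 1/5.
Weighting by the prior gives 1/3 · 0 = 0, 1/3 · 1/10 = 1/30, 1/3 · 1/5 = 1/15; summing to 1/10.
The posterior is then P(r = 1 | data) = 0, P(r = 2 | data) = 1/3, P(r = 4 | data) = 2/3.
The predictive probability is P(orange next | data) = (1)(1/3) + (0)(2/3) = 1/3.

0.3333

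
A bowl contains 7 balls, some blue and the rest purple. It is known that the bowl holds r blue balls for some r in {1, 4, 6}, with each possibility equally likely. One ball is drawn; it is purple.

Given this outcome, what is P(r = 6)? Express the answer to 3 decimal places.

0.100

Compute the likelihood of this draw for each case: P(data | r = 1) = (6/7) = 6/7; P(data | r = 4) = (3/7) = 3/7; P(data | r = 6) = (1/7) = 1/7.
Weighting by the prior gives 1/3 · 6/7 = 2/7, 1/3 · 3/7 = 1/7, 1/3 · 1/7 = 1/21; summing to 10/21.
By Bayes' rule, P(r = 6 | data) = (1/21) / (10/21) = 1/10.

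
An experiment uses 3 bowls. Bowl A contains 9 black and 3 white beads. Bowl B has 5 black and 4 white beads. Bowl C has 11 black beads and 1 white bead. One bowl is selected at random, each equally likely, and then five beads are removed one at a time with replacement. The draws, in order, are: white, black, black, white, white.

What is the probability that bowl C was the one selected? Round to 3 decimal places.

0.013

For each hypothesis, P(data | H) works out to: P(data | bowl A) = (3/12)(9/12)(9/12)(3/12)(3/12) = 0.0087891; P(data | bowl B) = (4/9)(5/9)(5/9)(4/9)(4/9) = 0.027096; P(data | bowl C) = (1/12)(11/12)(11/12)(1/12)(1/12) = 0.00048627.
Weighting by the prior gives 1/3 · 0.0087891 = 0.0029297, 1/3 · 0.027096 = 0.009032, 1/3 · 0.00048627 = 0.00016209; these sum to 0.012124.
So P(bowl C | data) = (0.00016209) / (0.012124) = 0.01337.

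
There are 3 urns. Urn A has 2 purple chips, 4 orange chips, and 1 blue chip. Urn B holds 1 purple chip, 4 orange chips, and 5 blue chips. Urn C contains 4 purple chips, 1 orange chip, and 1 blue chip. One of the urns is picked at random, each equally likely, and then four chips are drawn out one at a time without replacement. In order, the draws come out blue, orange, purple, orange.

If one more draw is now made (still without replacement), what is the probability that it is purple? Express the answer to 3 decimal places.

0.235

Under each hypothesis, the probability of the observed sequence is: P(data | urn A) = (1/7)(4/6)(2/5)(3/4) = 0.028571; P(data | urn B) = (5/10)(4/9)(1/8)(3/7) = 0.011905; P(data | urn C) = (1/6)(1/5)(4/4)(0/3) = 0.
The prior-weighted likelihoods are 1/3 · 0.028571 = 0.0095238, 1/3 · 0.011905 = 0.0039683, 1/3 · 0 = 0; these sum to 0.013492.
The posterior is then P(urn A | data) = 0.70588, P(urn B | data) = 0.29412, P(urn C | data) = 0.
Averaging over the posterior, P(purple next | data) = (1/3)(0.70588) + (0)(0.29412) = 0.23529.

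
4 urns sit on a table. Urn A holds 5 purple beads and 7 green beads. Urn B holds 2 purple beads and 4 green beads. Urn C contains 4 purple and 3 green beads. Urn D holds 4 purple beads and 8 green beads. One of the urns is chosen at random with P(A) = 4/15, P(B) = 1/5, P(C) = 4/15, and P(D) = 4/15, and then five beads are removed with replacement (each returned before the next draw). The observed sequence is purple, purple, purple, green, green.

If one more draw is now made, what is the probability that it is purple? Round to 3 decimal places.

Compute the likelihood of the observed sequence for each case: P(data | urn A) = (5/12)(5/12)(5/12)(7/12)(7/12) = 0.024615; P(data | urn B) = (2/6)(2/6)(2/6)(4/6)(4/6) = 0.016461; P(data | urn C) = (4/7)(4/7)(4/7)(3/7)(3/7) = 0.034271; P(data | urn D) = (4/12)(4/12)(4/12)(8/12)(8/12) = 0.016461.
The prior-weighted likelihoods are 4/15 · 0.024615 = 0.006564, 1/5 · 0.016461 = 0.0032922, 4/15 · 0.034271 = 0.009139, 4/15 · 0.016461 = 0.0043896; summing to 0.023385.
Dividing through by the total gives posterior P(urn A | data) = 0.2807, P(urn B | data) = 0.14078, P(urn C | data) = 0.39081, P(urn D | data) = 0.18771.
Averaging over the posterior, P(purple next | data) = (5/12)(0.2807) + (1/3)(0.14078) + (4/7)(0.39081) + (1/3)(0.18771) = 0.44977.

0.450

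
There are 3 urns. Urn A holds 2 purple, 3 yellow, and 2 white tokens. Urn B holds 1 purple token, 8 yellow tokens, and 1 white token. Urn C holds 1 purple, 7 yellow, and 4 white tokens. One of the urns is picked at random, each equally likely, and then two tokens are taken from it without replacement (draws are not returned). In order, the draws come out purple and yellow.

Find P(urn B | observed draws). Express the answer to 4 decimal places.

0.3121

Under each hypothesis, the probability of the observed sequence is: P(data | urn A) = (2/7)(3/6) = 0.14286; P(data | urn B) = (1/10)(8/9) = 0.088889; P(data | urn C) = (1/12)(7/11) = 0.05303.
The prior-weighted likelihoods are 1/3 · 0.14286 = 0.047619, 1/3 · 0.088889 = 0.02963, 1/3 · 0.05303 = 0.017677; with total 0.094925.
Therefore the posterior P(urn B | data) = (0.02963) / (0.094925) = 0.31214.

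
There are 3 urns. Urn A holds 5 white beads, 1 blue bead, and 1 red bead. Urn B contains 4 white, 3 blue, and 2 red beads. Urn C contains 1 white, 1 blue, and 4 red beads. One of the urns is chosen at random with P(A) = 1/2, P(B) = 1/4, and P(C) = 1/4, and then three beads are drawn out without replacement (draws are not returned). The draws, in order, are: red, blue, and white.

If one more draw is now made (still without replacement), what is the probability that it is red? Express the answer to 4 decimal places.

0.3210

For each hypothesis, P(data | H) works out to: P(data | urn A) = (1/7)(1/6)(5/5) = 1/42; P(data | urn B) = (2/9)(3/8)(4/7) = 1/21; P(data | urn C) = (4/6)(1/5)(1/4) = 1/30.
Multiplying each by its prior: 1/2 · 1/42 = 1/84, 1/4 · 1/21 = 1/84, 1/4 · 1/30 = 1/120; these sum to 9/280.
The posterior is then P(urn A | data) = 10/27, P(urn B | data) = 10/27, P(urn C | data) = 7/27.
Averaging over the posterior, P(red next | data) = (0)(10/27) + (1/6)(10/27) + (1)(7/27) = 26/81.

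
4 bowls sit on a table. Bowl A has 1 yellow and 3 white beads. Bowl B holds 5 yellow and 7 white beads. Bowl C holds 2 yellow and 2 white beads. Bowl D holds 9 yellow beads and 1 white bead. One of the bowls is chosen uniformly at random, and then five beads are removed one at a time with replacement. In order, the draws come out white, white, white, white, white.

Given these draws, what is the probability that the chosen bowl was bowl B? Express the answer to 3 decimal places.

The likelihood of the observed sequence under each hypothesis: P(data | bowl A) = (3/4)(3/4)(3/4)(3/4)(3/4) = 0.2373; P(data | bowl B) = (7/12)(7/12)(7/12)(7/12)(7/12) = 0.067544; P(data | bowl C) = (2/4)(2/4)(2/4)(2/4)(2/4) = 0.03125; P(data | bowl D) = (1/10)(1/10)(1/10)(1/10)(1/10) = 1e-05.
Multiplying each by its prior: 1/4 · 0.2373 = 0.059326, 1/4 · 0.067544 = 0.016886, 1/4 · 0.03125 = 0.0078125, 1/4 · 1e-05 = 2.5e-06; with total 0.084027.
So P(bowl B | data) = (0.016886) / (0.084027) = 0.20096.

0.201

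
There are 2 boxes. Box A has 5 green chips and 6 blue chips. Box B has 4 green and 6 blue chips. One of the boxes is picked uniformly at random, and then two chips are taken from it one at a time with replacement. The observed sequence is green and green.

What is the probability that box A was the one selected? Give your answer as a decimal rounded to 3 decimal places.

Compute the likelihood of the observed sequence for each case: P(data | box A) = (5/11)(5/11) = 0.20661; P(data | box B) = (4/10)(4/10) = 0.16.
Multiplying each by its prior: 1/2 · 0.20661 = 0.10331, 1/2 · 0.16 = 0.08; these sum to 0.18331.
So P(box A | data) = (0.10331) / (0.18331) = 0.56357.

0.564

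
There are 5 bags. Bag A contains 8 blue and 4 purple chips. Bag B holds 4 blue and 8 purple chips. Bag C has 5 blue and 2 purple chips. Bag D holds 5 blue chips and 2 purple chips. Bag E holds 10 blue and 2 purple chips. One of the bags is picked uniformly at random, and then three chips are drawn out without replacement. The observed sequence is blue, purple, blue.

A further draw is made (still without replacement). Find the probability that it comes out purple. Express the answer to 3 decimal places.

Under each hypothesis, the probability of the observed sequence is: P(data | bag A) = (8/12)(4/11)(7/10) = 28/165; P(data | bag B) = (4/12)(8/11)(3/10) = 4/55; P(data | bag C) = (5/7)(2/6)(4/5) = 4/21; P(data | bag D) = (5/7)(2/6)(4/5) = 4/21; P(data | bag E) = (10/12)(2/11)(9/10) = 3/22.
The prior-weighted likelihoods are 1/5 · 28/165 = 28/825, 1/5 · 4/55 = 4/275, 1/5 · 4/21 = 4/105, 1/5 · 4/21 = 4/105, 1/5 · 3/22 = 3/110; with total 117/770.
Dividing through by the total gives posterior P(bag A | data) = 0.22336, P(bag B | data) = 0.095726, P(bag C | data) = 0.25071, P(bag D | data) = 0.25071, P(bag E | data) = 0.17949.
So P(purple next | data) = Σ P(purple next | H) P(H | data) = (1/3)(0.22336) + (7/9)(0.095726) + (1/4)(0.25071) + (1/4)(0.25071) + (1/9)(0.17949) = 0.29421.

0.294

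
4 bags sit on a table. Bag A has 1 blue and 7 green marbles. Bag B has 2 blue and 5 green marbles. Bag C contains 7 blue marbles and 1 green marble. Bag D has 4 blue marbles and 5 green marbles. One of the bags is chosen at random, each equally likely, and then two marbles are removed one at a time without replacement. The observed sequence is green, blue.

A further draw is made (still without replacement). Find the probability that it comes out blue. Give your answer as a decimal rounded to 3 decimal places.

0.381

For each hypothesis, P(data | H) works out to: P(data | bag A) = (7/8)(1/7) = 0.125; P(data | bag B) = (5/7)(2/6) = 0.2381; P(data | bag C) = (1/8)(7/7) = 0.125; P(data | bag D) = (5/9)(4/8) = 0.27778.
The prior-weighted likelihoods are 1/4 · 0.125 = 0.03125, 1/4 · 0.2381 = 0.059524, 1/4 · 0.125 = 0.03125, 1/4 · 0.27778 = 0.069444; these sum to 0.19147.
Dividing through by the total gives posterior P(bag A | data) = 0.16321, P(bag B | data) = 0.31088, P(bag C | data) = 0.16321, P(bag D | data) = 0.36269.
So P(blue next | data) = Σ P(blue next | H) P(H | data) = (0)(0.16321) + (1/5)(0.31088) + (1)(0.16321) + (3/7)(0.36269) = 0.38083.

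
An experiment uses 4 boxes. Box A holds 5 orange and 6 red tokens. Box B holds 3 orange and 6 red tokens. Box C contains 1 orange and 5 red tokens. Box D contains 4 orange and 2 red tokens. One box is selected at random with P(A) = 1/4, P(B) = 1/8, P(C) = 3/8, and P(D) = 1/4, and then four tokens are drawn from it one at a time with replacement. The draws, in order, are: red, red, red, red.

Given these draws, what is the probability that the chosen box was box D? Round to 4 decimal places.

Compute the likelihood of the observed sequence for each case: P(data | box A) = (6/11)(6/11)(6/11)(6/11) = 0.088519; P(data | box B) = (6/9)(6/9)(6/9)(6/9) = 0.19753; P(data | box C) = (5/6)(5/6)(5/6)(5/6) = 0.48225; P(data | box D) = (2/6)(2/6)(2/6)(2/6) = 0.012346.
Multiplying each by its prior: 1/4 · 0.088519 = 0.02213, 1/8 · 0.19753 = 0.024691, 3/8 · 0.48225 = 0.18084, 1/4 · 0.012346 = 0.0030864; summing to 0.23075.
So P(box D | data) = (0.0030864) / (0.23075) = 0.013375.

0.0134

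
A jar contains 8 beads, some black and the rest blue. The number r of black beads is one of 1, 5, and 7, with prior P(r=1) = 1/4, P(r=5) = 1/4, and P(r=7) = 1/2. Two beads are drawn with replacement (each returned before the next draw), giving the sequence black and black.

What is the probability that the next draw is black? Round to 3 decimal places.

0.819

For each hypothesis, P(data | H) works out to: P(data | r = 1) = (1/8)(1/8) = 1/64; P(data | r = 5) = (5/8)(5/8) = 25/64; P(data | r = 7) = (7/8)(7/8) = 49/64.
Weighting by the prior gives 1/4 · 1/64 = 1/256, 1/4 · 25/64 = 25/256, 1/2 · 49/64 = 49/128; with total 31/64.
Normalising, the posterior is P(r = 1 | data) = 1/124, P(r = 5 | data) = 25/124, P(r = 7 | data) = 49/62.
The predictive probability is P(black next | data) = (1/8)(1/124) + (5/8)(25/124) + (7/8)(49/62) = 203/248.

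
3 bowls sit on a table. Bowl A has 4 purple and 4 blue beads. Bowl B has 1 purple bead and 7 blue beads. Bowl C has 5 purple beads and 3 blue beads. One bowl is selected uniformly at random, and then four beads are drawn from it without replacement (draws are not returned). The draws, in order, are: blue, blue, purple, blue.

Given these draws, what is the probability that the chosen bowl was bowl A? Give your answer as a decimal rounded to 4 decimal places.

For each hypothesis, P(data | H) works out to: P(data | bowl A) = (4/8)(3/7)(4/6)(2/5) = 2/35; P(data | bowl B) = (7/8)(6/7)(1/6)(5/5) = 1/8; P(data | bowl C) = (3/8)(2/7)(5/6)(1/5) = 1/56.
Multiplying each by its prior: 1/3 · 2/35 = 2/105, 1/3 · 1/8 = 1/24, 1/3 · 1/56 = 1/168; summing to 1/15.
Hence P(bowl A | data) = (2/105) / (1/15) = 2/7.

0.2857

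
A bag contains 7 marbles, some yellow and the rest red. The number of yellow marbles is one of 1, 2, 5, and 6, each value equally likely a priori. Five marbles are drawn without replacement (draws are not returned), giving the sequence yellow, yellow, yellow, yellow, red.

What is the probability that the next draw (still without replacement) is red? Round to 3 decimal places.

0.200

The likelihood of the observed sequence under each hypothesis: P(data | r = 1) = (1/7)(0/6) = 0; P(data | r = 2) = (2/7)(1/6)(0/5) = 0; P(data | r = 5) = (5/7)(4/6)(3/5)(2/4)(2/3) = 2/21; P(data | r = 6) = (6/7)(5/6)(4/5)(3/4)(1/3) = 1/7.
The prior-weighted likelihoods are 1/4 · 0 = 0, 1/4 · 0 = 0, 1/4 · 2/21 = 1/42, 1/4 · 1/7 = 1/28; these sum to 5/84.
Dividing through by the total gives posterior P(r = 1 | data) = 0, P(r = 2 | data) = 0, P(r = 5 | data) = 2/5, P(r = 6 | data) = 3/5.
The predictive probability is P(red next | data) = (1/2)(2/5) + (0)(3/5) = 1/5.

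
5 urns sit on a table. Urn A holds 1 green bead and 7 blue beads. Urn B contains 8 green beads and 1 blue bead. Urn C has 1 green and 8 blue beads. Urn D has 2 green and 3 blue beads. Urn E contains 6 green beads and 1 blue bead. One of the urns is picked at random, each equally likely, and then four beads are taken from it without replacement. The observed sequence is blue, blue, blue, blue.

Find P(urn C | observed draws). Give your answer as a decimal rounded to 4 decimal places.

The likelihood of the observed sequence under each hypothesis: P(data | urn A) = (7/8)(6/7)(5/6)(4/5) = 1/2; P(data | urn B) = (1/9)(0/8) = 0; P(data | urn C) = (8/9)(7/8)(6/7)(5/6) = 5/9; P(data | urn D) = (3/5)(2/4)(1/3)(0/2) = 0; P(data | urn E) = (1/7)(0/6) = 0.
The prior-weighted likelihoods are 1/5 · 1/2 = 1/10, 1/5 · 0 = 0, 1/5 · 5/9 = 1/9, 1/5 · 0 = 0, 1/5 · 0 = 0; with total 19/90.
Therefore the posterior P(urn C | data) = (1/9) / (19/90) = 10/19.

0.5263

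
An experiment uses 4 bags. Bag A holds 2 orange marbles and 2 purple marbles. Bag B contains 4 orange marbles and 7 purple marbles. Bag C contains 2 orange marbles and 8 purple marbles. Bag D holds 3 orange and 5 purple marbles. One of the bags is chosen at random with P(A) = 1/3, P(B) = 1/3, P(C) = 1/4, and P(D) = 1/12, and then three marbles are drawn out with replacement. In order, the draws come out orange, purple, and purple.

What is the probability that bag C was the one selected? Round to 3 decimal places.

0.237

Compute the likelihood of the observed sequence for each case: P(data | bag A) = (2/4)(2/4)(2/4) = 0.125; P(data | bag B) = (4/11)(7/11)(7/11) = 0.14726; P(data | bag C) = (2/10)(8/10)(8/10) = 0.128; P(data | bag D) = (3/8)(5/8)(5/8) = 0.14648.
Multiplying each by its prior: 1/3 · 0.125 = 0.041667, 1/3 · 0.14726 = 0.049086, 1/4 · 0.128 = 0.032, 1/12 · 0.14648 = 0.012207; summing to 0.13496.
Hence P(bag C | data) = (0.032) / (0.13496) = 0.23711.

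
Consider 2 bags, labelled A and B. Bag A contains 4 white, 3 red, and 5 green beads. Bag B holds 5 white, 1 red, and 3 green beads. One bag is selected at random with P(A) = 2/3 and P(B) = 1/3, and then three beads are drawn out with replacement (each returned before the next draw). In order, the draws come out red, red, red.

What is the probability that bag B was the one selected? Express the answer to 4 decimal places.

0.0420

Under each hypothesis, the probability of the observed sequence is: P(data | bag A) = (3/12)(3/12)(3/12) = 0.015625; P(data | bag B) = (1/9)(1/9)(1/9) = 0.0013717.
The prior-weighted likelihoods are 2/3 · 0.015625 = 0.010417, 1/3 · 0.0013717 = 0.00045725; summing to 0.010874.
Hence P(bag B | data) = (0.00045725) / (0.010874) = 0.04205.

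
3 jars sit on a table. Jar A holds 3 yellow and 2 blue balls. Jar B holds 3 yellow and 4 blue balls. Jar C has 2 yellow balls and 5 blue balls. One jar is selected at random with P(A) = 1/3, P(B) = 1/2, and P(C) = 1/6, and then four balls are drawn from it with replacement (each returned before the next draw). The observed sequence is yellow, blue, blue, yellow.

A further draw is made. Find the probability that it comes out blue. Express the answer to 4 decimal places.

Under each hypothesis, the probability of the observed sequence is: P(data | jar A) = (3/5)(2/5)(2/5)(3/5) = 0.0576; P(data | jar B) = (3/7)(4/7)(4/7)(3/7) = 0.059975; P(data | jar C) = (2/7)(5/7)(5/7)(2/7) = 0.041649.
Weighting by the prior gives 1/3 · 0.0576 = 0.0192, 1/2 · 0.059975 = 0.029988, 1/6 · 0.041649 = 0.0069416; these sum to 0.056129.
Dividing through by the total gives posterior P(jar A | data) = 0.34207, P(jar B | data) = 0.53426, P(jar C | data) = 0.12367.
The predictive probability is P(blue next | data) = (2/5)(0.34207) + (4/7)(0.53426) + (5/7)(0.12367) = 0.53046.

0.5305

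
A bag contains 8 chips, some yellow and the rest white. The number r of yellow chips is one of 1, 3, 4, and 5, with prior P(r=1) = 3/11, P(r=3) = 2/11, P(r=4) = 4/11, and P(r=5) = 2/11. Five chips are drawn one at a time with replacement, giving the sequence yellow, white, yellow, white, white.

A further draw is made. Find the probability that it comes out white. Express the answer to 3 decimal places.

0.557

The likelihood of the observed sequence under each hypothesis: P(data | r = 1) = (1/8)(7/8)(1/8)(7/8)(7/8) = 0.010468; P(data | r = 3) = (3/8)(5/8)(3/8)(5/8)(5/8) = 0.034332; P(data | r = 4) = (4/8)(4/8)(4/8)(4/8)(4/8) = 0.03125; P(data | r = 5) = (5/8)(3/8)(5/8)(3/8)(3/8) = 0.020599.
The prior-weighted likelihoods are 3/11 · 0.010468 = 0.0028548, 2/11 · 0.034332 = 0.0062422, 4/11 · 0.03125 = 0.011364, 2/11 · 0.020599 = 0.0037453; these sum to 0.024206.
Normalising, the posterior is P(r = 1 | data) = 0.11794, P(r = 3 | data) = 0.25788, P(r = 4 | data) = 0.46946, P(r = 5 | data) = 0.15473.
The predictive probability is P(white next | data) = (7/8)(0.11794) + (5/8)(0.25788) + (1/2)(0.46946) + (3/8)(0.15473) = 0.55712.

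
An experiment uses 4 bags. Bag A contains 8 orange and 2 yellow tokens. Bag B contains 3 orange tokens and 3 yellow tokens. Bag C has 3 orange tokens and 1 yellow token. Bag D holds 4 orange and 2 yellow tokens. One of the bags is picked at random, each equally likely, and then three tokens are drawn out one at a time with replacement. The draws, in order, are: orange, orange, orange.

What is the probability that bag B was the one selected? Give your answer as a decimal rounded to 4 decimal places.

0.0922

Under each hypothesis, the probability of the observed sequence is: P(data | bag A) = (8/10)(8/10)(8/10) = 0.512; P(data | bag B) = (3/6)(3/6)(3/6) = 0.125; P(data | bag C) = (3/4)(3/4)(3/4) = 0.42188; P(data | bag D) = (4/6)(4/6)(4/6) = 0.2963.
The prior-weighted likelihoods are 1/4 · 0.512 = 0.128, 1/4 · 0.125 = 0.03125, 1/4 · 0.42188 = 0.10547, 1/4 · 0.2963 = 0.074074; summing to 0.33879.
Hence P(bag B | data) = (0.03125) / (0.33879) = 0.092239.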